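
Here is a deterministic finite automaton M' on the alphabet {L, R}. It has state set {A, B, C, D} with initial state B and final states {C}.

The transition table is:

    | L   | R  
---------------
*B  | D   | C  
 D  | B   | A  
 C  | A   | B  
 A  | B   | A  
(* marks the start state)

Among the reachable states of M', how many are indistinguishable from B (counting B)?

1

All states are reachable from the start state.
Initial partition by acceptance: {C} | {A,B,D}.
Split {A,B,D} by δ(·,R) → {A,D} and {B}.
No further refinement is possible. Final partition (3 blocks): {C} | {A,D} | {B}.
State B belongs to the block {B}, which has 1 states.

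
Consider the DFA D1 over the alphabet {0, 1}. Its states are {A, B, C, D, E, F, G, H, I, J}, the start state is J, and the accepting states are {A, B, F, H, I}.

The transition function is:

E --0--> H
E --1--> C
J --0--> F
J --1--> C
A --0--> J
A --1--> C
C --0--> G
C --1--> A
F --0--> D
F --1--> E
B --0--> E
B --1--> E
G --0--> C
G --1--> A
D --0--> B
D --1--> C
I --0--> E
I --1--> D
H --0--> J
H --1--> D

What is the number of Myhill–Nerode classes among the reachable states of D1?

4

First remove the unreachable states {I}; 9 states remain.
Initial partition by acceptance: {A,B,F,H} | {C,D,E,G,J}.
Refine {C,D,E,G,J} on symbol 0: members go to different blocks, giving {D,E,J} and {C,G}.
On input 1, block {A,B,F,H} splits into {B,F,H} and {A}.
No further refinement is possible. Final partition (4 blocks): {B,F,H} | {D,E,J} | {C,G} | {A}.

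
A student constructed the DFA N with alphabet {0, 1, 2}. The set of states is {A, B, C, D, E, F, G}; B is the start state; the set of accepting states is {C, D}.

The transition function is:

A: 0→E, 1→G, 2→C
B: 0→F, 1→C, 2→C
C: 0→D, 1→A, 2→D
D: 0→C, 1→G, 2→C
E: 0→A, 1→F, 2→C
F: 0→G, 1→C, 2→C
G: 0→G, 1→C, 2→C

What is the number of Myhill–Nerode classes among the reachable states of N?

Every state is reachable, so we keep all 7.
Start with accepting vs non-accepting: {C,D} | {A,B,E,F,G}.
Refine {A,B,E,F,G} on symbol 1: members go to different blocks, giving {B,F,G} and {A,E}.
On input 1, block {C,D} splits into {C} and {D}.
No further refinement is possible. Final partition (4 blocks): {C} | {B,F,G} | {A,E} | {D}.

4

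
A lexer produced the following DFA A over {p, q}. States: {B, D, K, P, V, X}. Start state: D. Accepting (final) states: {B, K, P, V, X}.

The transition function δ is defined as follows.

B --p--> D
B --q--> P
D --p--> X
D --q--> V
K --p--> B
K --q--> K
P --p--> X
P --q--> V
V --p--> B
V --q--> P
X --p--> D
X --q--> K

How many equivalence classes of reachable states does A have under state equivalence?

3

All states are reachable from the start state.
Initial partition by acceptance: {B,K,P,V,X} | {D}.
Refine {B,K,P,V,X} on symbol p: members go to different blocks, giving {K,P,V} and {B,X}.
No further refinement is possible. Final partition (3 blocks): {K,P,V} | {D} | {B,X}.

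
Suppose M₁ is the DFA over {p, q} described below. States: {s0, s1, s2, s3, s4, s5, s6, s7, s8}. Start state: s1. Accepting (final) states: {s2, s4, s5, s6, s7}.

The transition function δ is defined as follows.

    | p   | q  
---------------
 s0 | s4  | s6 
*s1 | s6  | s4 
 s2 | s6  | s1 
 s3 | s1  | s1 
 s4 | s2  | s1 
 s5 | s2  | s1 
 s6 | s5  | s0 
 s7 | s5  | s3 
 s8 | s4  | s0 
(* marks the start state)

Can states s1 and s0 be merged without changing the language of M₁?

Reachable states from the start: {s0,s1,s2,s4,s5,s6}. Unreachable: {s3,s7,s8} — drop them.
Initial partition by acceptance: {s2,s4,s5,s6} | {s0,s1}.
Stable partition: {s2,s4,s5,s6} | {s0,s1} — 2 equivalence classes.
s1 and s0 lie in the same block of the stable partition, so they are equivalent — no string distinguishes them.

Yes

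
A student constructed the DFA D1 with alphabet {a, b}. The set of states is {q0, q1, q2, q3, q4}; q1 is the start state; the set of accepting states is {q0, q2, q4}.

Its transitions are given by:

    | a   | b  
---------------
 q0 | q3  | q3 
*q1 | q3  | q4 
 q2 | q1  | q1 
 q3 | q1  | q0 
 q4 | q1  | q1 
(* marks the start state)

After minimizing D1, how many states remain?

Reachable states from the start: {q0,q1,q3,q4}. Unreachable: {q2} — drop them.
P0 = {q0,q4} | {q1,q3}.
No further refinement is possible. Final partition (2 blocks): {q0,q4} | {q1,q3}.

2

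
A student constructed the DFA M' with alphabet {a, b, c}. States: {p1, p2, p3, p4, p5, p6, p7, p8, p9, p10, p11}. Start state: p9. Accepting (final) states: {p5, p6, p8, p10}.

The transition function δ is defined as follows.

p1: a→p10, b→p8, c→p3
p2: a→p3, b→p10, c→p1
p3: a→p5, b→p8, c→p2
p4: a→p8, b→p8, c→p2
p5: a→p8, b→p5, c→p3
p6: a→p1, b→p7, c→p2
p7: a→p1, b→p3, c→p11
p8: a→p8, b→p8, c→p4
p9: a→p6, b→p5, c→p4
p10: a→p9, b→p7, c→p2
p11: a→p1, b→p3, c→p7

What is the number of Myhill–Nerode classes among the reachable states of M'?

6

P0 = {p5,p6,p8,p10} | {p1,p2,p3,p4,p7,p9,p11}.
Split {p5,p6,p8,p10} by δ(·,a) → {p5,p8} and {p6,p10}.
Refine {p1,p2,p3,p4,p7,p9,p11} on symbol a: members go to different blocks, giving {p2,p7,p11} and {p1,p9} and {p3,p4}.
Refine {p2,p7,p11} on symbol a: members go to different blocks, giving {p7,p11} and {p2}.
Stable partition: {p5,p8} | {p7,p11} | {p6,p10} | {p1,p9} | {p3,p4} | {p2} — 6 equivalence classes.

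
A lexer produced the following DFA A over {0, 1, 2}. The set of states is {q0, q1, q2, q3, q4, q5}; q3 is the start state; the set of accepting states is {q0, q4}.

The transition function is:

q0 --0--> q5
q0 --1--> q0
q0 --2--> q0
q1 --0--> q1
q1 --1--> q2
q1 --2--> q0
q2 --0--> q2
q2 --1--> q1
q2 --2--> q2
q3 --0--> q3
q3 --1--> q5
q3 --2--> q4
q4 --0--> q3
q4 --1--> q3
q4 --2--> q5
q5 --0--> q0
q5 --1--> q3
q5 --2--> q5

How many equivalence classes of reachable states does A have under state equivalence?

First remove the unreachable states {q1,q2}; 4 states remain.
Initial partition by acceptance: {q0,q4} | {q3,q5}.
On input 1, block {q0,q4} splits into {q0} and {q4}.
Split {q3,q5} by δ(·,0) → {q3} and {q5}.
No further refinement is possible. Final partition (4 blocks): {q0} | {q3} | {q4} | {q5}.

4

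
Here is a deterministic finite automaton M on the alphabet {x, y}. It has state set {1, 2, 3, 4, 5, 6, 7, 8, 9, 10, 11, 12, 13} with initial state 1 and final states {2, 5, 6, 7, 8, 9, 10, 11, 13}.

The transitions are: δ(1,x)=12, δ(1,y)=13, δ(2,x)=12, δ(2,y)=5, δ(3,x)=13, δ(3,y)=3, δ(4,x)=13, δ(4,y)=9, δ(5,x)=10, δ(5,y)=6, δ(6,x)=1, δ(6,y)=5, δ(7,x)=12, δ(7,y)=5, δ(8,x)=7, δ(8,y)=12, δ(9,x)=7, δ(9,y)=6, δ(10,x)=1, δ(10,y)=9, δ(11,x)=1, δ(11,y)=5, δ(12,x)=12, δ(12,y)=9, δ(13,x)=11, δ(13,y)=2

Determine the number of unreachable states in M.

3

BFS from 1 reaches {1, 2, 5, 6, 7, 9, 10, 11, 12, 13}; the 3 state(s) 3, 4, 8 are never visited.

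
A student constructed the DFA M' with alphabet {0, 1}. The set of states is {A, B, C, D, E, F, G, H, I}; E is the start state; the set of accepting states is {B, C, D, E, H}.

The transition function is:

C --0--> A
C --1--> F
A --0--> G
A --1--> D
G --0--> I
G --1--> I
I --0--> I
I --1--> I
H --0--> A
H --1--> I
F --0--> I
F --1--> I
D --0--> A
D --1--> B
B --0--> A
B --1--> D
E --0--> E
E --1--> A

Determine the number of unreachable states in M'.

3

No path from E leads to C, F, H; the other 6 states are all reachable.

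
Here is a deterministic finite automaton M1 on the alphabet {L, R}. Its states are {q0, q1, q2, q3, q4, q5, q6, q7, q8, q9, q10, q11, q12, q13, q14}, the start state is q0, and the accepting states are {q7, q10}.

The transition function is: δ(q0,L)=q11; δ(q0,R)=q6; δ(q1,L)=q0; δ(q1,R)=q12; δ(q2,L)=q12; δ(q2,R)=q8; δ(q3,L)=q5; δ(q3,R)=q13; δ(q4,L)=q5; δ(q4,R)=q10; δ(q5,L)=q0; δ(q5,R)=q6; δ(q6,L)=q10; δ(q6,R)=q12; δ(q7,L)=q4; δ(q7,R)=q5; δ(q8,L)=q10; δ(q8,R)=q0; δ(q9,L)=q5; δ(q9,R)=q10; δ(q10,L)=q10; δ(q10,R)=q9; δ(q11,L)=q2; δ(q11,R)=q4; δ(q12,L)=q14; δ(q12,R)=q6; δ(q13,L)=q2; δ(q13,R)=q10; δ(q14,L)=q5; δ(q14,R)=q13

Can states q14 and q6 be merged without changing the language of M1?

No

First remove the unreachable states {q1,q3,q7}; 12 states remain.
Initial partition by acceptance: {q10} | {q0,q2,q4,q5,q6,q8,q9,q11,q12,q13,q14}.
On input L, block {q0,q2,q4,q5,q6,q8,q9,q11,q12,q13,q14} splits into {q0,q2,q4,q5,q9,q11,q12,q13,q14} and {q6,q8}.
Refine {q0,q2,q4,q5,q9,q11,q12,q13,q14} on symbol R: members go to different blocks, giving {q0,q2,q5,q12} and {q4,q9,q13} and {q11,q14}.
Refine {q0,q2,q5,q12} on symbol L: members go to different blocks, giving {q0,q12} and {q2,q5}.
Stable partition: {q10} | {q0,q12} | {q6,q8} | {q4,q9,q13} | {q11,q14} | {q2,q5} — 6 equivalence classes.
q14 and q6 end up in different blocks, so they are distinguishable. For instance, the string 'L' is accepted from only q6.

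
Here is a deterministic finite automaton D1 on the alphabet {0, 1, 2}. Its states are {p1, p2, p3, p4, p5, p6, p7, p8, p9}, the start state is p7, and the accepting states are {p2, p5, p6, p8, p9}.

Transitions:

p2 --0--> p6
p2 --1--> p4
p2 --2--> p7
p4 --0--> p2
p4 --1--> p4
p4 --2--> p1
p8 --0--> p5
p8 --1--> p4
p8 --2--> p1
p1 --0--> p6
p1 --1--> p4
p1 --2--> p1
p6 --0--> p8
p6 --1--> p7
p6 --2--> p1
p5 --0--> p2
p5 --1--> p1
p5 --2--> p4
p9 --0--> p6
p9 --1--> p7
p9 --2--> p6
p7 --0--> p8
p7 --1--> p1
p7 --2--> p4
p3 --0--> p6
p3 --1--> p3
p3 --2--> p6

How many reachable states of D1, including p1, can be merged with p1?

States {p3,p9} cannot be reached from the start state, so discard them.
P0 = {p2,p5,p6,p8} | {p1,p4,p7}.
No further refinement is possible. Final partition (2 blocks): {p2,p5,p6,p8} | {p1,p4,p7}.
State p1 belongs to the block {p1,p4,p7}, which has 3 states.

3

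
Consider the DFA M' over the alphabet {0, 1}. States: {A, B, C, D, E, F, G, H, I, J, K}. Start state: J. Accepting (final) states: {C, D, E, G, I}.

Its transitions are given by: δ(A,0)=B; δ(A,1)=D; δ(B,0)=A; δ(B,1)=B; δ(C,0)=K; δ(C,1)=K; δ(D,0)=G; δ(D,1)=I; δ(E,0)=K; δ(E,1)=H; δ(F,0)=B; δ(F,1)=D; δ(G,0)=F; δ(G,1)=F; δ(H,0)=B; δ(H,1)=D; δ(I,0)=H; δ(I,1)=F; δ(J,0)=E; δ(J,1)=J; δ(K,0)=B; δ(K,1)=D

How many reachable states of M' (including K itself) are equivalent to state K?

4

States {C} cannot be reached from the start state, so discard them.
Start with accepting vs non-accepting: {D,E,G,I} | {A,B,F,H,J,K}.
On input 0, block {D,E,G,I} splits into {E,G,I} and {D}.
Split {A,B,F,H,J,K} by δ(·,0) → {A,B,F,H,K} and {J}.
On input 1, block {A,B,F,H,K} splits into {A,F,H,K} and {B}.
The partition is now stable with 5 blocks: {E,G,I} | {A,F,H,K} | {D} | {J} | {B}.
State K belongs to the block {A,F,H,K}, which has 4 states.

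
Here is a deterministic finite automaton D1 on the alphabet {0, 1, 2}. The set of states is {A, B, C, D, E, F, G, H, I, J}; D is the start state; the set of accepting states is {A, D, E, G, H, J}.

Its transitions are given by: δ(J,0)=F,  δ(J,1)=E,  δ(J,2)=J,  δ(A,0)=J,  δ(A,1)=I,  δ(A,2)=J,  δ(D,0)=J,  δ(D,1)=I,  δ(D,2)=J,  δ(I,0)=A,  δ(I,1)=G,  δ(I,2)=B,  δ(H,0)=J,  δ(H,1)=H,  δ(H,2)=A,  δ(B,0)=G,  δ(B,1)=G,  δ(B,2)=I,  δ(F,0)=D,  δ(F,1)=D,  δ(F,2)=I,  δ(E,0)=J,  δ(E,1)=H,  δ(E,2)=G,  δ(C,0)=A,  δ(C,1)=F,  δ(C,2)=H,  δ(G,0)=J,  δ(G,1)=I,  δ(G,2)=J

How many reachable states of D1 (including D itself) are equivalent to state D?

First remove the unreachable states {C}; 9 states remain.
Start with accepting vs non-accepting: {A,D,E,G,H,J} | {B,F,I}.
Split {A,D,E,G,H,J} by δ(·,0) → {A,D,E,G,H} and {J}.
Refine {A,D,E,G,H} on symbol 1: members go to different blocks, giving {A,D,G} and {E,H}.
The partition is now stable with 4 blocks: {A,D,G} | {B,F,I} | {J} | {E,H}.
The equivalence class containing D is {A,D,G}, of size 3.

3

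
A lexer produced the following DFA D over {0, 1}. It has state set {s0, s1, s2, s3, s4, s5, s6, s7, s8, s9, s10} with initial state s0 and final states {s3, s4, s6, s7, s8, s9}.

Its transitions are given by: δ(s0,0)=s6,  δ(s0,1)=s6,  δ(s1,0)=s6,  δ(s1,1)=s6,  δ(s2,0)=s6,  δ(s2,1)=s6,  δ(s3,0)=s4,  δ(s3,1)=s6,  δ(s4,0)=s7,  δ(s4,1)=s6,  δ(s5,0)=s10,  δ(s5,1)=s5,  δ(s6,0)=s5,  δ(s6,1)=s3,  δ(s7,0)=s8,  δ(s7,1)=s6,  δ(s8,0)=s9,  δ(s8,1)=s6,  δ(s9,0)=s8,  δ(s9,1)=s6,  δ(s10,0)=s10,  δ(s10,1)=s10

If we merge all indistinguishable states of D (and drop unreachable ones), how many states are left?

First remove the unreachable states {s1,s2}; 9 states remain.
Initial partition by acceptance: {s3,s4,s6,s7,s8,s9} | {s0,s5,s10}.
Split {s3,s4,s6,s7,s8,s9} by δ(·,0) → {s3,s4,s7,s8,s9} and {s6}.
Refine {s0,s5,s10} on symbol 0: members go to different blocks, giving {s5,s10} and {s0}.
Stable partition: {s3,s4,s7,s8,s9} | {s5,s10} | {s6} | {s0} — 4 equivalence classes.

4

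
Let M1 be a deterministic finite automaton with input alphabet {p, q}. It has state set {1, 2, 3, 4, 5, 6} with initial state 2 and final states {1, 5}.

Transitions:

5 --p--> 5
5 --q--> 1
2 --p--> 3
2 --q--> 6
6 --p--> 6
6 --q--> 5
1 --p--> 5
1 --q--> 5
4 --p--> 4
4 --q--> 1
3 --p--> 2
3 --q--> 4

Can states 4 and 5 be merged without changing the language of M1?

Every state is reachable, so we keep all 6.
P0 = {1,5} | {2,3,4,6}.
On input q, block {2,3,4,6} splits into {2,3} and {4,6}.
Stable partition: {1,5} | {2,3} | {4,6} — 3 equivalence classes.
4 and 5 end up in different blocks, so they are distinguishable. For instance, the string 'ε' is accepted from only 5.

No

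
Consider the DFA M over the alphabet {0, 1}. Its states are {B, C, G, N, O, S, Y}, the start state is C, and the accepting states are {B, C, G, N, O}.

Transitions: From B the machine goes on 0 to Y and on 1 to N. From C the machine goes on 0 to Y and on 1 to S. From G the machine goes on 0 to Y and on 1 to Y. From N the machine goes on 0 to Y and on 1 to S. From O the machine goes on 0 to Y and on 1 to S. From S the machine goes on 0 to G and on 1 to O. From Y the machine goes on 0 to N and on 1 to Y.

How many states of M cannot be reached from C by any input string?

BFS from C reaches {C, G, N, O, S, Y}; the 1 state(s) B are never visited.

1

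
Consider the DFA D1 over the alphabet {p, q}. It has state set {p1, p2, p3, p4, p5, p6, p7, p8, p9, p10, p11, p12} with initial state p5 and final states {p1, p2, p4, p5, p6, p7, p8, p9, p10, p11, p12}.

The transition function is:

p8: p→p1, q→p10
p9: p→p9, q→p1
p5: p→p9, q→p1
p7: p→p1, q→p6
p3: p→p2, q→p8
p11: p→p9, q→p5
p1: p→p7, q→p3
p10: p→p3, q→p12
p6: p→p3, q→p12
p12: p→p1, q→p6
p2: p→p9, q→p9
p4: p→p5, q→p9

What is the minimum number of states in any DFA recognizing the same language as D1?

States {p4,p11} cannot be reached from the start state, so discard them.
Start with accepting vs non-accepting: {p1,p2,p5,p6,p7,p8,p9,p10,p12} | {p3}.
Split {p1,p2,p5,p6,p7,p8,p9,p10,p12} by δ(·,p) → {p1,p2,p5,p7,p8,p9,p12} and {p6,p10}.
On input q, block {p1,p2,p5,p7,p8,p9,p12} splits into {p2,p5,p9} and {p7,p8,p12} and {p1}.
On input q, block {p2,p5,p9} splits into {p5,p9} and {p2}.
Stable partition: {p5,p9} | {p3} | {p6,p10} | {p7,p8,p12} | {p1} | {p2} — 6 equivalence classes.

6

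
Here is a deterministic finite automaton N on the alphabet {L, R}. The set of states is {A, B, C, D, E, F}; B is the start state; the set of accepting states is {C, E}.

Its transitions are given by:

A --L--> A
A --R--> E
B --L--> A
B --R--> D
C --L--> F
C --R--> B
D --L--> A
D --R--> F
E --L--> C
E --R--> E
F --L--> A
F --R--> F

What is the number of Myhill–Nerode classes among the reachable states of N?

Start with accepting vs non-accepting: {C,E} | {A,B,D,F}.
Split {C,E} by δ(·,L) → {C} and {E}.
On input R, block {A,B,D,F} splits into {B,D,F} and {A}.
Stable partition: {C} | {B,D,F} | {E} | {A} — 4 equivalence classes.

4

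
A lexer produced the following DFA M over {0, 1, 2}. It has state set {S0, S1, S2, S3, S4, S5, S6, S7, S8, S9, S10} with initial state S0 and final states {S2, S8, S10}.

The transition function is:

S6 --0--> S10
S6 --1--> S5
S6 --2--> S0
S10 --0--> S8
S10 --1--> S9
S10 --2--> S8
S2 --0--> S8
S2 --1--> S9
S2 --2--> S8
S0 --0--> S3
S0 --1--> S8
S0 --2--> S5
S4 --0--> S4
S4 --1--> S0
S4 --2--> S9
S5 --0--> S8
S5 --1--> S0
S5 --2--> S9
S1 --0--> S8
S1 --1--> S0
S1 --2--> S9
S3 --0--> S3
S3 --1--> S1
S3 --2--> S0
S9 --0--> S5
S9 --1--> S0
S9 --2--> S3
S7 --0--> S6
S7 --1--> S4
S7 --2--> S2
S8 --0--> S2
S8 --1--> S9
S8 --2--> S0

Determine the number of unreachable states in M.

4

No path from S0 leads to S4, S6, S7, S10; the other 7 states are all reachable.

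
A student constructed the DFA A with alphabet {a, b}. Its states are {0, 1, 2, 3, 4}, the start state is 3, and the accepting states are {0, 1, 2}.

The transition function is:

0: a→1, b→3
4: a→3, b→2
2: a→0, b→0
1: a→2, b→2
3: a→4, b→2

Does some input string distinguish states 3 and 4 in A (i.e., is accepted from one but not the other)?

No

Initial partition by acceptance: {0,1,2} | {3,4}.
Refine {0,1,2} on symbol b: members go to different blocks, giving {1,2} and {0}.
Split {1,2} by δ(·,a) → {1} and {2}.
No further refinement is possible. Final partition (4 blocks): {1} | {3,4} | {0} | {2}.
3 and 4 lie in the same block of the stable partition, so they are equivalent — no string distinguishes them.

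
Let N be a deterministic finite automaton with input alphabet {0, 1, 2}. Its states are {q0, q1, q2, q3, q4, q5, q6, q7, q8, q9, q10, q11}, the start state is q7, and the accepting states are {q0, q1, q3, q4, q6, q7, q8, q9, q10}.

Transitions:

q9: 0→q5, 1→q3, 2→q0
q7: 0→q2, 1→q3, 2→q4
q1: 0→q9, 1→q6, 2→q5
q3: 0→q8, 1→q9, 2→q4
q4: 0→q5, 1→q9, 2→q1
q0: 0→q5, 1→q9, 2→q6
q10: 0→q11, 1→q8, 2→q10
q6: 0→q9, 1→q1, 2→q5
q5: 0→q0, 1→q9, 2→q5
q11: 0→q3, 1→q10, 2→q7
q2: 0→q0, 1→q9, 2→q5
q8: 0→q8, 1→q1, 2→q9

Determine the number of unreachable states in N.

BFS from q7 reaches {q0, q1, q2, q3, q4, q5, q6, q7, q8, q9}; the 2 state(s) q10, q11 are never visited.

2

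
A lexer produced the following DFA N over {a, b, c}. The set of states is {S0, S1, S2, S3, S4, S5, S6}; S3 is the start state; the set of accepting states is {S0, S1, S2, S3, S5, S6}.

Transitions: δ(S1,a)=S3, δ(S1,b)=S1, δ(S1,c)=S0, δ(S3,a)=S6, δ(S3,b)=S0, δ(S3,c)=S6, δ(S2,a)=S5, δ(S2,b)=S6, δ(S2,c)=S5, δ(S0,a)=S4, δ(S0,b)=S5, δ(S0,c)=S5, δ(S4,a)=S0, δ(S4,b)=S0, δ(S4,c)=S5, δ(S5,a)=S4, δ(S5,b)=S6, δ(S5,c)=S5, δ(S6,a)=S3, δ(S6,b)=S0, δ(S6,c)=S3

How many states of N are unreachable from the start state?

BFS from S3 reaches {S0, S3, S4, S5, S6}; the 2 state(s) S1, S2 are never visited.

2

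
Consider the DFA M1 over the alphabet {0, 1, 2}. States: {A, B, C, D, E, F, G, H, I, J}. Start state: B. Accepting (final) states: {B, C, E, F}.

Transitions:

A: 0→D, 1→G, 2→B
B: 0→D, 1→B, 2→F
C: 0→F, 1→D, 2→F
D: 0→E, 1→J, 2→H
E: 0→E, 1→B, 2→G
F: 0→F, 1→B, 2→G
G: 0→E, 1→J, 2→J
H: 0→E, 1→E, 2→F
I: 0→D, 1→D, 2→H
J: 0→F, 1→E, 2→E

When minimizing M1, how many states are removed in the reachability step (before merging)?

BFS from B reaches {B, D, E, F, G, H, J}; the 3 state(s) A, C, I are never visited.

3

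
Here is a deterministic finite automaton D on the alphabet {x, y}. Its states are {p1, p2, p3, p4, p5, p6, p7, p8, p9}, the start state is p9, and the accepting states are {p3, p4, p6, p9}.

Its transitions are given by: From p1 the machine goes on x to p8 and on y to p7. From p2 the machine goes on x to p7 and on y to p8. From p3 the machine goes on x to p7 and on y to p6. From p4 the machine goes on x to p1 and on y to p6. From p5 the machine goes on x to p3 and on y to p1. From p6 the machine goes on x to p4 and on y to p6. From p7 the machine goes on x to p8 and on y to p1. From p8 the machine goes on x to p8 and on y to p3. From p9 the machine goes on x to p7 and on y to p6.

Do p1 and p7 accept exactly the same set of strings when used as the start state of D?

Yes

First remove the unreachable states {p2,p5}; 7 states remain.
Initial partition by acceptance: {p3,p4,p6,p9} | {p1,p7,p8}.
Refine {p3,p4,p6,p9} on symbol x: members go to different blocks, giving {p3,p4,p9} and {p6}.
Refine {p1,p7,p8} on symbol y: members go to different blocks, giving {p1,p7} and {p8}.
Stable partition: {p3,p4,p9} | {p1,p7} | {p6} | {p8} — 4 equivalence classes.
p1 and p7 lie in the same block of the stable partition, so they are equivalent — no string distinguishes them.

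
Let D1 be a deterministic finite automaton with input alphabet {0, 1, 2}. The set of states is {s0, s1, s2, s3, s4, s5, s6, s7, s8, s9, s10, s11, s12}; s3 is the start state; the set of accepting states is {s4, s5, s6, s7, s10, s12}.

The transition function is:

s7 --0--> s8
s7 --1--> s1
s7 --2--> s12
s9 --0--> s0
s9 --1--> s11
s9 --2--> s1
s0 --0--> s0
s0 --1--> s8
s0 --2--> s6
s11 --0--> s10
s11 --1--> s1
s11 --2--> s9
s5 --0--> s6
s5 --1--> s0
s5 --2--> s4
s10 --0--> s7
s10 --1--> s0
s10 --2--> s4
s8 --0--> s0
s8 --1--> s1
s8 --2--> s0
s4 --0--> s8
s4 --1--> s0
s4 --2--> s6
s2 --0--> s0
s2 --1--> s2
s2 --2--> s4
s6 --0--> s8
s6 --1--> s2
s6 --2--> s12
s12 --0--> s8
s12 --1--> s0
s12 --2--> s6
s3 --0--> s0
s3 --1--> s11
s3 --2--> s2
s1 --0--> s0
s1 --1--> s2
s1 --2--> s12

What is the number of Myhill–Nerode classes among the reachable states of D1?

8

First remove the unreachable states {s5}; 12 states remain.
Initial partition by acceptance: {s4,s6,s7,s10,s12} | {s0,s1,s2,s3,s8,s9,s11}.
Split {s4,s6,s7,s10,s12} by δ(·,0) → {s4,s6,s7,s12} and {s10}.
Split {s0,s1,s2,s3,s8,s9,s11} by δ(·,0) → {s0,s1,s2,s3,s8,s9} and {s11}.
Split {s0,s1,s2,s3,s8,s9} by δ(·,1) → {s0,s1,s2,s8} and {s3,s9}.
Refine {s0,s1,s2,s8} on symbol 2: members go to different blocks, giving {s0,s1,s2} and {s8}.
On input 1, block {s0,s1,s2} splits into {s1,s2} and {s0}.
Split {s4,s6,s7,s12} by δ(·,1) → {s4,s12} and {s6,s7}.
The partition is now stable with 8 blocks: {s4,s12} | {s1,s2} | {s10} | {s11} | {s3,s9} | {s8} | {s0} | {s6,s7}.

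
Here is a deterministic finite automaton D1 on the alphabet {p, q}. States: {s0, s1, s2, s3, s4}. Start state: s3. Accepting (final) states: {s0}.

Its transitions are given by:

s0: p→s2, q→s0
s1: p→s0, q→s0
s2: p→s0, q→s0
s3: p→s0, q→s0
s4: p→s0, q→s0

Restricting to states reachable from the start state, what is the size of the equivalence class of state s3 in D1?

2

States {s1,s4} cannot be reached from the start state, so discard them.
P0 = {s0} | {s2,s3}.
The partition is now stable with 2 blocks: {s0} | {s2,s3}.
State s3 belongs to the block {s2,s3}, which has 2 states.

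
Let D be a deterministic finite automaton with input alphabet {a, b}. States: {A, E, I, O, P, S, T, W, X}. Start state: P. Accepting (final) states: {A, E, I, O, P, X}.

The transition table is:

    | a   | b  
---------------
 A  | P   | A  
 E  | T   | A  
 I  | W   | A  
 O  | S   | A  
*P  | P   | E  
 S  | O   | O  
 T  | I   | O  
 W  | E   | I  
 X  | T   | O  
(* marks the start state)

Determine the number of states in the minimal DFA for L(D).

4

Reachable states from the start: {A,E,I,O,P,S,T,W}. Unreachable: {X} — drop them.
Start with accepting vs non-accepting: {A,E,I,O,P} | {S,T,W}.
On input a, block {A,E,I,O,P} splits into {E,I,O} and {A,P}.
On input b, block {A,P} splits into {P} and {A}.
Stable partition: {E,I,O} | {S,T,W} | {P} | {A} — 4 equivalence classes.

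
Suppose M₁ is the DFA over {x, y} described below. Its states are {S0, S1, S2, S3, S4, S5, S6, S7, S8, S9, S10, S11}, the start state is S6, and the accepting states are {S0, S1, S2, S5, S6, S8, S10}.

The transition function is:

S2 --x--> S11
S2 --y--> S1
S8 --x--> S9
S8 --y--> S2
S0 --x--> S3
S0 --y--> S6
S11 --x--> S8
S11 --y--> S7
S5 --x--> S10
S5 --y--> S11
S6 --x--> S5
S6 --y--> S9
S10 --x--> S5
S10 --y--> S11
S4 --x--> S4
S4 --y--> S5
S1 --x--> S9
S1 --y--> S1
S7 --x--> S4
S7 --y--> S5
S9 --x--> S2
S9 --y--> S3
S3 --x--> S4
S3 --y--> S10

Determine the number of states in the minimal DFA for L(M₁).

Reachable states from the start: {S1,S2,S3,S4,S5,S6,S7,S8,S9,S10,S11}. Unreachable: {S0} — drop them.
P0 = {S1,S2,S5,S6,S8,S10} | {S3,S4,S7,S9,S11}.
Split {S1,S2,S5,S6,S8,S10} by δ(·,x) → {S1,S2,S8} and {S5,S6,S10}.
Split {S3,S4,S7,S9,S11} by δ(·,x) → {S3,S4,S7} and {S9,S11}.
Stable partition: {S1,S2,S8} | {S3,S4,S7} | {S5,S6,S10} | {S9,S11} — 4 equivalence classes.

4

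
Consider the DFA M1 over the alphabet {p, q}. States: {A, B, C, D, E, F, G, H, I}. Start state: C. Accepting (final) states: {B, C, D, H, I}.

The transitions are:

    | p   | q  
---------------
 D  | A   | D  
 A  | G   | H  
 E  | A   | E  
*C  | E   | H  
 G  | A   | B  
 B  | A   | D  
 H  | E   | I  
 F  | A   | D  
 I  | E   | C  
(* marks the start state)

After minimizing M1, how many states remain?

5

First remove the unreachable states {F}; 8 states remain.
Initial partition by acceptance: {B,C,D,H,I} | {A,E,G}.
Refine {A,E,G} on symbol q: members go to different blocks, giving {A,G} and {E}.
Split {B,C,D,H,I} by δ(·,p) → {C,H,I} and {B,D}.
Split {A,G} by δ(·,q) → {A} and {G}.
The partition is now stable with 5 blocks: {C,H,I} | {A} | {E} | {B,D} | {G}.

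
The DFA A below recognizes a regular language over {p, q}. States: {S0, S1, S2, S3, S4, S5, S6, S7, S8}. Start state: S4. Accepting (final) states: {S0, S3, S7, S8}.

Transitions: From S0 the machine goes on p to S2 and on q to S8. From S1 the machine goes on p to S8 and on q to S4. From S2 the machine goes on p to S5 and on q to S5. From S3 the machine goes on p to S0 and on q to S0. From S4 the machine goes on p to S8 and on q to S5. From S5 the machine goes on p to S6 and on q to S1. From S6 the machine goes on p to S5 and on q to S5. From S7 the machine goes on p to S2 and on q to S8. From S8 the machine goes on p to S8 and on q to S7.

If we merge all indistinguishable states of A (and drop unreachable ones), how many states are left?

6

States {S0,S3} cannot be reached from the start state, so discard them.
P0 = {S7,S8} | {S1,S2,S4,S5,S6}.
Split {S7,S8} by δ(·,p) → {S7} and {S8}.
Split {S1,S2,S4,S5,S6} by δ(·,p) → {S2,S5,S6} and {S1,S4}.
Refine {S2,S5,S6} on symbol q: members go to different blocks, giving {S2,S6} and {S5}.
Split {S1,S4} by δ(·,q) → {S1} and {S4}.
The partition is now stable with 6 blocks: {S7} | {S2,S6} | {S8} | {S1} | {S5} | {S4}.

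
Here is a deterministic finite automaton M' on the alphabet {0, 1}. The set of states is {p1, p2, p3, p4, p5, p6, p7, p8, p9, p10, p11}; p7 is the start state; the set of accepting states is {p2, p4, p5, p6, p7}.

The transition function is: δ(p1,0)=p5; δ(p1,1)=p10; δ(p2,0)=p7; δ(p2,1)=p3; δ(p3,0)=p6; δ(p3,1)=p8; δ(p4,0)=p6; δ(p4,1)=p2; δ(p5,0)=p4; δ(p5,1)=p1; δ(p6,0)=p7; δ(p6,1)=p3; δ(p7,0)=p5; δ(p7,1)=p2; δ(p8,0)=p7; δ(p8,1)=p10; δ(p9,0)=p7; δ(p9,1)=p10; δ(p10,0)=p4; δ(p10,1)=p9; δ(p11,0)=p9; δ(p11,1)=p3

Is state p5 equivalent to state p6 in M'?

Yes

Reachable states from the start: {p1,p2,p3,p4,p5,p6,p7,p8,p9,p10}. Unreachable: {p11} — drop them.
Initial partition by acceptance: {p2,p4,p5,p6,p7} | {p1,p3,p8,p9,p10}.
Split {p2,p4,p5,p6,p7} by δ(·,1) → {p2,p5,p6} and {p4,p7}.
Split {p1,p3,p8,p9,p10} by δ(·,0) → {p8,p9,p10} and {p1,p3}.
No further refinement is possible. Final partition (4 blocks): {p2,p5,p6} | {p8,p9,p10} | {p4,p7} | {p1,p3}.
p5 and p6 lie in the same block of the stable partition, so they are equivalent — no string distinguishes them.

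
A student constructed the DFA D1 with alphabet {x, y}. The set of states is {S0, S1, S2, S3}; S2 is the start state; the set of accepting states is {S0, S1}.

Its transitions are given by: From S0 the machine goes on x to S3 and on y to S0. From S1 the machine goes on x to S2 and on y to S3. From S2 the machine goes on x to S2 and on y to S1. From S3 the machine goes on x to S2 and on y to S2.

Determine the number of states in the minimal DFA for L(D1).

3

First remove the unreachable states {S0}; 3 states remain.
Start with accepting vs non-accepting: {S1} | {S2,S3}.
On input y, block {S2,S3} splits into {S2} and {S3}.
Stable partition: {S1} | {S2} | {S3} — 3 equivalence classes.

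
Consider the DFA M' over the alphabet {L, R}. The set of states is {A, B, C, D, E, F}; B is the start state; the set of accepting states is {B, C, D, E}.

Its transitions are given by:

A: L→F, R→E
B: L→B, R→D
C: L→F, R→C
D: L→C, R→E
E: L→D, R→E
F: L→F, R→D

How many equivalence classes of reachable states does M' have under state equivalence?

5

Reachable states from the start: {B,C,D,E,F}. Unreachable: {A} — drop them.
P0 = {B,C,D,E} | {F}.
Refine {B,C,D,E} on symbol L: members go to different blocks, giving {B,D,E} and {C}.
On input L, block {B,D,E} splits into {B,E} and {D}.
On input L, block {B,E} splits into {B} and {E}.
Stable partition: {B} | {F} | {C} | {D} | {E} — 5 equivalence classes.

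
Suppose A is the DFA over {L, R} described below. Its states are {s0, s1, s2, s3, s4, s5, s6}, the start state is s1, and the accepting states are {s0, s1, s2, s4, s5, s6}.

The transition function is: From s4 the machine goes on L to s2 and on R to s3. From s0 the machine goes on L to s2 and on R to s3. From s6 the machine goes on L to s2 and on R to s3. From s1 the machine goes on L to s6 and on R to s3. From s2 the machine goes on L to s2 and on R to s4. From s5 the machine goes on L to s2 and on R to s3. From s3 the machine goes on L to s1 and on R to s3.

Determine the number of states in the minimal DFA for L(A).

4

States {s0,s5} cannot be reached from the start state, so discard them.
P0 = {s1,s2,s4,s6} | {s3}.
Refine {s1,s2,s4,s6} on symbol R: members go to different blocks, giving {s1,s4,s6} and {s2}.
Refine {s1,s4,s6} on symbol L: members go to different blocks, giving {s4,s6} and {s1}.
The partition is now stable with 4 blocks: {s4,s6} | {s3} | {s2} | {s1}.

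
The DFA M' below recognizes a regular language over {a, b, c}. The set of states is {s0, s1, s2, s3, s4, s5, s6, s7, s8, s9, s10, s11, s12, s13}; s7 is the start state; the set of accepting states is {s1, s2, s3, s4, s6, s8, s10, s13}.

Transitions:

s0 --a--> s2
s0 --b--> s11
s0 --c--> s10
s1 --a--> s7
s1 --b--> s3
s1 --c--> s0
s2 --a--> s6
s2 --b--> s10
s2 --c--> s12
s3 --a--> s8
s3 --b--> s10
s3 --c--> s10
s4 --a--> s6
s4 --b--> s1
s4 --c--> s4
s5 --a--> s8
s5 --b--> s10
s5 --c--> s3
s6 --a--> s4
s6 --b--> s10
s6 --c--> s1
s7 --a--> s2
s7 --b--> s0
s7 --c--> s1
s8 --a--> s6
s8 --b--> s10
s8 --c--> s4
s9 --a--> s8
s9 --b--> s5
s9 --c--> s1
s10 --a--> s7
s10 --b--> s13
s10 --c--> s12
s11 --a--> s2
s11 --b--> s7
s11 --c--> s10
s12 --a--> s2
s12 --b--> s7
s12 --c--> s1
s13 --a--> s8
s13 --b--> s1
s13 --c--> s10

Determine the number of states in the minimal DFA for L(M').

States {s5,s9} cannot be reached from the start state, so discard them.
Initial partition by acceptance: {s1,s2,s3,s4,s6,s8,s10,s13} | {s0,s7,s11,s12}.
Refine {s1,s2,s3,s4,s6,s8,s10,s13} on symbol a: members go to different blocks, giving {s2,s3,s4,s6,s8,s13} and {s1,s10}.
Split {s2,s3,s4,s6,s8,s13} by δ(·,c) → {s3,s6,s13} and {s4,s8} and {s2}.
The partition is now stable with 5 blocks: {s3,s6,s13} | {s0,s7,s11,s12} | {s1,s10} | {s4,s8} | {s2}.

5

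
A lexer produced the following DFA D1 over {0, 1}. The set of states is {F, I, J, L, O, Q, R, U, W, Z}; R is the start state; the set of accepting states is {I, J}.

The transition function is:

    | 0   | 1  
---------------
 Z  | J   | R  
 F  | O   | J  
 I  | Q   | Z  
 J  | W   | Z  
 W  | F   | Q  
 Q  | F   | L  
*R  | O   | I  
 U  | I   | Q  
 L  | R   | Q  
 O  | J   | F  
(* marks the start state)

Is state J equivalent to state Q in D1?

Reachable states from the start: {F,I,J,L,O,Q,R,W,Z}. Unreachable: {U} — drop them.
Start with accepting vs non-accepting: {I,J} | {F,L,O,Q,R,W,Z}.
Split {F,L,O,Q,R,W,Z} by δ(·,0) → {F,L,Q,R,W} and {O,Z}.
Refine {F,L,Q,R,W} on symbol 0: members go to different blocks, giving {L,Q,W} and {F,R}.
The partition is now stable with 4 blocks: {I,J} | {L,Q,W} | {O,Z} | {F,R}.
J and Q end up in different blocks, so they are distinguishable. For instance, the string 'ε' is accepted from only J.

No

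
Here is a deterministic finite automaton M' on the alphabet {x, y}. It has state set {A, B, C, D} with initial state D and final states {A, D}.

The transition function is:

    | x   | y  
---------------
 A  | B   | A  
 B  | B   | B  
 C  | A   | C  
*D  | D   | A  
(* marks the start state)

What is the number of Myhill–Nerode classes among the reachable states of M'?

States {C} cannot be reached from the start state, so discard them.
Initial partition by acceptance: {A,D} | {B}.
On input x, block {A,D} splits into {A} and {D}.
No further refinement is possible. Final partition (3 blocks): {A} | {B} | {D}.

3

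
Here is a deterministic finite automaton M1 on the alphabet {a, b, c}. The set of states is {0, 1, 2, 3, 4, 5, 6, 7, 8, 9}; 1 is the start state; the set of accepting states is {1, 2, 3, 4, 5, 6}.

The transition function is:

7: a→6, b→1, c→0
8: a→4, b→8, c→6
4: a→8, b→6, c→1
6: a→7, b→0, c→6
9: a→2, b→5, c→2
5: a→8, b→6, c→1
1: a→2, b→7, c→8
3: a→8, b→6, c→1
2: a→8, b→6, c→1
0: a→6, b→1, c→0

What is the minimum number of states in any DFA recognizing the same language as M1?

States {3,5,9} cannot be reached from the start state, so discard them.
Start with accepting vs non-accepting: {1,2,4,6} | {0,7,8}.
Split {1,2,4,6} by δ(·,a) → {2,4,6} and {1}.
Split {2,4,6} by δ(·,b) → {2,4} and {6}.
Split {0,7,8} by δ(·,a) → {0,7} and {8}.
The partition is now stable with 5 blocks: {2,4} | {0,7} | {1} | {6} | {8}.

5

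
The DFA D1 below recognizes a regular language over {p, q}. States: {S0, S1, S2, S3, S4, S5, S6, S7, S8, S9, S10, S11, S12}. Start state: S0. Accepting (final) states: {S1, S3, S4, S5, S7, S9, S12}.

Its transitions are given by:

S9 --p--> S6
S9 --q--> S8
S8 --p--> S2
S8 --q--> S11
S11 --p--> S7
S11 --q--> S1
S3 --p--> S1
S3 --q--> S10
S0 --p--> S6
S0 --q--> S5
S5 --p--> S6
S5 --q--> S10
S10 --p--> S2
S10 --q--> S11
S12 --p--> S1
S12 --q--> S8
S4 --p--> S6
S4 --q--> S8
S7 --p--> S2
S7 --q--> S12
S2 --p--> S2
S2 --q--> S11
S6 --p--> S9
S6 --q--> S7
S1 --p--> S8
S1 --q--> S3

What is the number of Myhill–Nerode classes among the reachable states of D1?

States {S4} cannot be reached from the start state, so discard them.
Initial partition by acceptance: {S1,S3,S5,S7,S9,S12} | {S0,S2,S6,S8,S10,S11}.
On input p, block {S1,S3,S5,S7,S9,S12} splits into {S1,S5,S7,S9} and {S3,S12}.
Split {S1,S5,S7,S9} by δ(·,q) → {S1,S7} and {S5,S9}.
Split {S0,S2,S6,S8,S10,S11} by δ(·,p) → {S0,S2,S8,S10} and {S6} and {S11}.
On input p, block {S0,S2,S8,S10} splits into {S2,S8,S10} and {S0}.
The partition is now stable with 7 blocks: {S1,S7} | {S2,S8,S10} | {S3,S12} | {S5,S9} | {S6} | {S11} | {S0}.

7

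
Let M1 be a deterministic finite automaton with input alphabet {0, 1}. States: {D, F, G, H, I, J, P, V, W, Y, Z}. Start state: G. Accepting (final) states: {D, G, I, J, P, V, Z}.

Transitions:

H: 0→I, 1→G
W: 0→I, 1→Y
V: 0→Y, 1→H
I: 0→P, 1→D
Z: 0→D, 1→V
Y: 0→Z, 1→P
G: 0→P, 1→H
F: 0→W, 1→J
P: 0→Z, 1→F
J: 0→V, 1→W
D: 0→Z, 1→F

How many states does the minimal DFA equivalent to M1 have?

10

P0 = {D,G,I,J,P,V,Z} | {F,H,W,Y}.
Split {D,G,I,J,P,V,Z} by δ(·,0) → {D,G,I,J,P,Z} and {V}.
On input 0, block {D,G,I,J,P,Z} splits into {D,G,I,P,Z} and {J}.
On input 1, block {D,G,I,P,Z} splits into {D,G,P} and {I} and {Z}.
Split {D,G,P} by δ(·,0) → {D,P} and {G}.
Split {F,H,W,Y} by δ(·,0) → {H,W} and {Y} and {F}.
Refine {H,W} on symbol 1: members go to different blocks, giving {W} and {H}.
No further refinement is possible. Final partition (10 blocks): {D,P} | {W} | {V} | {J} | {I} | {Z} | {G} | {Y} | {F} | {H}.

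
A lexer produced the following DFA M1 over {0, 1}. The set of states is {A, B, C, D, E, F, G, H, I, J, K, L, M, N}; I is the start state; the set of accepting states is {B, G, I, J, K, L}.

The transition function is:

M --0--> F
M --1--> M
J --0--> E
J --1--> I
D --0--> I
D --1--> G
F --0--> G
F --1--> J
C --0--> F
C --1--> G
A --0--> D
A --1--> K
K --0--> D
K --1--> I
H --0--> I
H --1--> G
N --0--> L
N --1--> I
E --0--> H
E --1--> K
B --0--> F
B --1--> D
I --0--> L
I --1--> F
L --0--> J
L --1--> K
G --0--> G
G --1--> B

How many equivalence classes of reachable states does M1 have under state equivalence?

9

States {A,C,M,N} cannot be reached from the start state, so discard them.
Initial partition by acceptance: {B,G,I,J,K,L} | {D,E,F,H}.
Refine {B,G,I,J,K,L} on symbol 0: members go to different blocks, giving {B,J,K} and {G,I,L}.
Split {B,J,K} by δ(·,1) → {J,K} and {B}.
Split {D,E,F,H} by δ(·,0) → {D,F,H} and {E}.
Split {J,K} by δ(·,0) → {J} and {K}.
Refine {D,F,H} on symbol 1: members go to different blocks, giving {D,H} and {F}.
Refine {G,I,L} on symbol 0: members go to different blocks, giving {G,I} and {L}.
Split {G,I} by δ(·,0) → {G} and {I}.
The partition is now stable with 9 blocks: {J} | {D,H} | {G} | {B} | {E} | {K} | {F} | {L} | {I}.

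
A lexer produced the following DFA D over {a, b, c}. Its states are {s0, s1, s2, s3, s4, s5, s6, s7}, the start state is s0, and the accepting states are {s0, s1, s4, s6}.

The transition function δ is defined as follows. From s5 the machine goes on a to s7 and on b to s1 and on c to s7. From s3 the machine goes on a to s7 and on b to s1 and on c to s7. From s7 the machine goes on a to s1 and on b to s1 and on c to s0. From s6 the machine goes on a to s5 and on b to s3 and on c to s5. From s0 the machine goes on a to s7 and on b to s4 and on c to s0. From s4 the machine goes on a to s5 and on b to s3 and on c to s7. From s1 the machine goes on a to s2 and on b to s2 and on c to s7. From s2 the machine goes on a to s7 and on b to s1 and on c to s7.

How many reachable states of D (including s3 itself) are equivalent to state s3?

States {s6} cannot be reached from the start state, so discard them.
P0 = {s0,s1,s4} | {s2,s3,s5,s7}.
Split {s0,s1,s4} by δ(·,b) → {s1,s4} and {s0}.
On input a, block {s2,s3,s5,s7} splits into {s2,s3,s5} and {s7}.
The partition is now stable with 4 blocks: {s1,s4} | {s2,s3,s5} | {s0} | {s7}.
State s3 belongs to the block {s2,s3,s5}, which has 3 states.

3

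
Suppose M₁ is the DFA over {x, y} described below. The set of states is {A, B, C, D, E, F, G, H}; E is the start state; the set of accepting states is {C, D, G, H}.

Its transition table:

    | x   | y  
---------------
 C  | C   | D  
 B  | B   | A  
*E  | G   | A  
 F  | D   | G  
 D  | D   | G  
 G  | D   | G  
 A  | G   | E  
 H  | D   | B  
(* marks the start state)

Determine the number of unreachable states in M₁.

4

Starting at E and following transitions, the reachable set is {A, D, E, G}. That leaves B, C, F, H unreachable — 4 in total.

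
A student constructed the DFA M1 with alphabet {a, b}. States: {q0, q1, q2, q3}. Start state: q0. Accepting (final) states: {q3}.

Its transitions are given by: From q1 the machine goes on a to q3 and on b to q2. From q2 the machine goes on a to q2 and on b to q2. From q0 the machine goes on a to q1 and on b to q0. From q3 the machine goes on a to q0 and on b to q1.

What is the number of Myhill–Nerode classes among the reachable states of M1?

4

Initial partition by acceptance: {q3} | {q0,q1,q2}.
Split {q0,q1,q2} by δ(·,a) → {q0,q2} and {q1}.
On input a, block {q0,q2} splits into {q0} and {q2}.
The partition is now stable with 4 blocks: {q3} | {q0} | {q1} | {q2}.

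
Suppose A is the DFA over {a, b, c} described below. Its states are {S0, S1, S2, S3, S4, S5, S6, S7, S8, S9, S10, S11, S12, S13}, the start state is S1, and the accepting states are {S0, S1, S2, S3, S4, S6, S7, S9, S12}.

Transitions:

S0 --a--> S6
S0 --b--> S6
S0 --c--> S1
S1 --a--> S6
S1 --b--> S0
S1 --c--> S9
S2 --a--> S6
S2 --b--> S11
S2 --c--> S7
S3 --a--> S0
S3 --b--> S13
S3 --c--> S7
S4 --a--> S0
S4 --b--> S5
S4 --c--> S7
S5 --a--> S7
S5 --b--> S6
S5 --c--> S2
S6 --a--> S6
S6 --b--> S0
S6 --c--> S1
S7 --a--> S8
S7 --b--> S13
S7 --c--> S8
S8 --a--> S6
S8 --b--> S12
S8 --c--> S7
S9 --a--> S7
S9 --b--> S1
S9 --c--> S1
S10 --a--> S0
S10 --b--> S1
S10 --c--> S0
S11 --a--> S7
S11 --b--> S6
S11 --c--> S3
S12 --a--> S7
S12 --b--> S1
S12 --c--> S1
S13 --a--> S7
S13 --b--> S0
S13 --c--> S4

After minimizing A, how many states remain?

Reachable states from the start: {S0,S1,S2,S3,S4,S5,S6,S7,S8,S9,S11,S12,S13}. Unreachable: {S10} — drop them.
P0 = {S0,S1,S2,S3,S4,S6,S7,S9,S12} | {S5,S8,S11,S13}.
Split {S0,S1,S2,S3,S4,S6,S7,S9,S12} by δ(·,a) → {S0,S1,S2,S3,S4,S6,S9,S12} and {S7}.
On input a, block {S0,S1,S2,S3,S4,S6,S9,S12} splits into {S0,S1,S2,S3,S4,S6} and {S9,S12}.
Refine {S0,S1,S2,S3,S4,S6} on symbol b: members go to different blocks, giving {S0,S1,S6} and {S2,S3,S4}.
Refine {S0,S1,S6} on symbol c: members go to different blocks, giving {S0,S6} and {S1}.
Refine {S5,S8,S11,S13} on symbol a: members go to different blocks, giving {S5,S11,S13} and {S8}.
No further refinement is possible. Final partition (7 blocks): {S0,S6} | {S5,S11,S13} | {S7} | {S9,S12} | {S2,S3,S4} | {S1} | {S8}.

7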